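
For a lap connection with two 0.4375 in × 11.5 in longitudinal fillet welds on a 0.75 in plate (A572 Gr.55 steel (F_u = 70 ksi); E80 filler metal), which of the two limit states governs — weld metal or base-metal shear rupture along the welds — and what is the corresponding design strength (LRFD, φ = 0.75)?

E80XX → F_EXX = 80 ksi.
t_e = 0.707 × 0.4375 = 0.3093 in; L = 23 in.
Weld metal: φR_n = 0.75 × 0.6 × 80 × 0.3093 × 23 = 256.1 kips.
Base metal (shear rupture): φR_n = 0.75 × 0.6 × 70 × 0.75 × 23 = 543.4 kips.
Governing: weld metal.

φR_n ≈ 256 kips (weld metal governs)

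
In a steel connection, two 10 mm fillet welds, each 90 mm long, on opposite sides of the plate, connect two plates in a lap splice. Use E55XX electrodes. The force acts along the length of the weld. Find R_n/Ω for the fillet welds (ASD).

E55XX → F_EXX = 550 MPa.
Effective throat t_e = 0.707 × 10 = 7.07 mm.
Total length L = 180 mm; A_we = 7.07 × 180 = 1273 mm².
F_nw = 0.6 F_EXX = 0.6 × 550 = 330 MPa.
R_n = 330 × 1273 × 10⁻³ = 420 kN; R_n/Ω = 420/2.0 = 210 kN.

R_n/Ω ≈ 210 kN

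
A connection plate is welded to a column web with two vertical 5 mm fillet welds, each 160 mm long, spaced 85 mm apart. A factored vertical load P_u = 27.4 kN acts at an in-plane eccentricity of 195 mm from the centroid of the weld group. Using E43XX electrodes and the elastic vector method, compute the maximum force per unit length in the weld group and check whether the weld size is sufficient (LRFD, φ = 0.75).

f_max ≈ 431 N/mm; adequate

E43XX → F_EXX = 430 MPa.
Total weld length L_w = 320 mm. Treat welds as unit-width lines.
Polar moment about centroid: J = 2[d³/12 + d(b/2)²] = 2[160³/12 + 160×42.5²] = 1261000 mm³.
Direct shear f_v = P/L_w = 27.4×10³ / 320 = 85.62 N/mm (vertical).
Torsion M = P·e = 27.4×10³ × 195 = 5343000 N·mm.
Critical point at (x, y) = (42.5, 80) from centroid. f_tx = M·y/J = 339.1 N/mm; f_ty = M·x/J = 180.1 N/mm.
Resultant f_max = √[f_tx² + (f_v + f_ty)²] = √[339.1² + (85.62 + 180.1)²] = 430.8 N/mm.
Capacity per unit length: φr_n = 0.75 × 0.6 × 430 × (0.707 × 5) = 684 N/mm.
430.8 ≤ 684 → adequate.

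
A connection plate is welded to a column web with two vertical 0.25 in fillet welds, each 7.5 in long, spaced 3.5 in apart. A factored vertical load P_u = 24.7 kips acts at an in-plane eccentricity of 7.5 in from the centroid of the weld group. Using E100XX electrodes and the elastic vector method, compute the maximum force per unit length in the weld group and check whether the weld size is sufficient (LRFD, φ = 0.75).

E100XX → F_EXX = 100 ksi.
Total weld length L_w = 15 in. Treat welds as unit-width lines.
Polar moment about centroid: J = 2[d³/12 + d(b/2)²] = 2[7.5³/12 + 7.5×1.75²] = 116.2 in³.
Direct shear f_v = P/L_w = 24.7 / 15 = 1.647 kip/in (vertical).
Torsion M = P·e = 24.7 × 7.5 = 185.25 kip·in.
Critical point at (x, y) = (1.75, 3.75) from centroid. f_tx = M·y/J = 5.976 kip/in; f_ty = M·x/J = 2.789 kip/in.
Resultant f_max = √[f_tx² + (f_v + f_ty)²] = √[5.976² + (1.647 + 2.789)²] = 7.442 kip/in.
Capacity per unit length: φr_n = 0.75 × 0.6 × 100 × (0.707 × 0.25) = 7.954 kip/in.
7.442 ≤ 7.954 → adequate.

f_max ≈ 7.44 kip/in; adequate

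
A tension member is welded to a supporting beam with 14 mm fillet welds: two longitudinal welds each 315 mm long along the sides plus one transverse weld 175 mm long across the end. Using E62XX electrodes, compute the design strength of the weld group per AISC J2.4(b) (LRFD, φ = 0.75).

φR_n ≈ 2220 kN

E62XX → F_EXX = 620 MPa.
t_e = 0.707 × 14 = 9.898 mm.
R_nwl = 0.6 × 620 × 9.898 × 630 × 10⁻³ = 2320 kN (longitudinal, 2 welds).
R_nwt = 0.6 × 620 × 9.898 × 175 × 10⁻³ = 644.4 kN (transverse, base value).
(i) R_nwl + R_nwt = 2964 kN; (ii) 0.85 R_nwl + 1.5 R_nwt = 2938 kN.
R_n = max = 2964 kN [governs: (i)]; φR_n = 2223 kN.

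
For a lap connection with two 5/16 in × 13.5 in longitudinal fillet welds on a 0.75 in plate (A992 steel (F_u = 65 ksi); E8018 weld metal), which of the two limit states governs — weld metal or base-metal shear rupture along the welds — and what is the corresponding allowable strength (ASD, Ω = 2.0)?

R_n/Ω ≈ 143 kip (weld metal governs)

E80XX → F_EXX = 80 ksi.
t_e = 0.707 × 0.3125 = 0.2209 in; L = 27 in.
Weld metal: R_n/Ω = (1/2.0) × 0.6 × 80 × 0.2209 × 27 = 143.2 kip.
Base metal (shear rupture): R_n/Ω = (1/2.0) × 0.6 × 65 × 0.75 × 27 = 394.9 kip.
Governing: weld metal.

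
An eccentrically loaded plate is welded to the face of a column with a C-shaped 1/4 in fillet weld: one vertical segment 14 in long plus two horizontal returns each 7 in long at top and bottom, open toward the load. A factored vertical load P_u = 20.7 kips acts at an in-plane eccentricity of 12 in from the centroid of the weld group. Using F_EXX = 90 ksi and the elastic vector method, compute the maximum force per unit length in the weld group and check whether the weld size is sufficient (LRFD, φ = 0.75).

f_max ≈ 2.57 kip/in; adequate

Total weld length L_w = 28 in. Treat welds as unit-width lines.
Centroid: x̄ = 2×7×3.5 / 28 = 1.75 in from the vertical weld.
Polar moment about centroid: J = I_x + I_y = [14³/12 + 2×7×7²] + [14×1.75² + 2(7³/12 + 7×1.75²)] = 1058 in³.
Direct shear f_v = P/L_w = 20.7 / 28 = 0.7393 kip/in (vertical).
Torsion M = P·e = 20.7 × 12 = 248.4 kip·in.
Critical point at (x, y) = (5.25, 7) from centroid. f_tx = M·y/J = 1.644 kip/in; f_ty = M·x/J = 1.233 kip/in.
Resultant f_max = √[f_tx² + (f_v + f_ty)²] = √[1.644² + (0.7393 + 1.233)²] = 2.568 kip/in.
Capacity per unit length: φr_n = 0.75 × 0.6 × 90 × (0.707 × 0.25) = 7.158 kip/in.
2.568 ≤ 7.158 → adequate.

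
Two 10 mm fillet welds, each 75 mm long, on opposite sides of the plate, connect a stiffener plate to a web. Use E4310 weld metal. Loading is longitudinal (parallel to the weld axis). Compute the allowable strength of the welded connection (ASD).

R_n/Ω ≈ 137 kN

E43XX → F_EXX = 430 MPa.
Effective throat t_e = 0.707 × 10 = 7.07 mm.
Total length L = 150 mm; A_we = 7.07 × 150 = 1060 mm².
F_nw = 0.6 F_EXX = 0.6 × 430 = 258 MPa.
R_n = 258 × 1060 × 10⁻³ = 273.6 kN; R_n/Ω = 273.6/2.0 = 136.8 kN.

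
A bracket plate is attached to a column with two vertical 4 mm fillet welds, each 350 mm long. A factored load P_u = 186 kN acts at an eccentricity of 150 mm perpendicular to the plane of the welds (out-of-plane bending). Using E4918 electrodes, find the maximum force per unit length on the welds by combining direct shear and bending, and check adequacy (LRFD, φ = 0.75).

E49XX → F_EXX = 490 MPa.
L_w = 2 × 350 = 700 mm; section modulus (unit throat) S = 2 × L²/6 = 40830 mm².
Direct shear f_v = P/L_w = 186×10³/700 = 265.7 N/mm.
Moment M = P × e = 186×10³ × 150 = 27900000 N·mm; bending f_b = M/S = 683.3 N/mm.
f_max = √(f_v² + f_b²) = √(265.7² + 683.3²) = 733.1 N/mm.
φr_n = 0.75 × 0.6 × 490 × (0.707 × 4) = 623.6 N/mm → NOT adequate.

f_max ≈ 733 N/mm; NOT adequate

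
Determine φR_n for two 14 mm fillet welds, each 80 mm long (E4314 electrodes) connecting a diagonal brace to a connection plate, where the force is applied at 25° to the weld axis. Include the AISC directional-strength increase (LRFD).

E43XX → F_EXX = 430 MPa.
t_e = 0.707 × 14 = 9.898 mm; A_we = 9.898 × 160 = 1584 mm².
Directional factor: 1.0 + 0.5 sin^1.5(25°) = 1.137.
F_nw = 0.6 × 430 × 1.137 = 293.4 MPa.
φR_n = 0.75 × 293.4 × 1584 × 10⁻³ = 348.5 kN.

φR_n ≈ 349 kN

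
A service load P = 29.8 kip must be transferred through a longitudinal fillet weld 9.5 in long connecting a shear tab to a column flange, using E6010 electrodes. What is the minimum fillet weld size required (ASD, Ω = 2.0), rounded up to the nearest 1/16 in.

E60XX → F_EXX = 60 ksi.
Total weld length L = 9.5 in.
Required throat t_e = P × Ω / (0.6 F_EXX × L) = 29.8 × 2.0 / (0.6 × 60 × 9.5) = 0.1743 in.
Required leg w = t_e / 0.707 = 0.2465 in → use 1/4 in.

w = 1/4 in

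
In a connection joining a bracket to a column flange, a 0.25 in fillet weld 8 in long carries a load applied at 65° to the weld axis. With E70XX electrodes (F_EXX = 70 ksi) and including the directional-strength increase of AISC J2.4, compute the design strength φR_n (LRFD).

φR_n ≈ 63.8 kips

t_e = 0.707 × 0.25 = 0.1767 in; A_we = 0.1767 × 8 = 1.414 in².
Directional factor: 1.0 + 0.5 sin^1.5(65°) = 1.431.
F_nw = 0.6 × 70 × 1.431 = 60.12 ksi.
φR_n = 0.75 × 60.12 × 1.414 = 63.76 kips.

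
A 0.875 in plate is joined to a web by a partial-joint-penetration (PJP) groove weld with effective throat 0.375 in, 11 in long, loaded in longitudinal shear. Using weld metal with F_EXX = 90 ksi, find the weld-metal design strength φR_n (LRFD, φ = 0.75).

φR_n ≈ 167 kip

Effective throat (given) t_e = 0.375 in.
A_we = 0.375 × 11 = 4.125 in².
F_nw = 0.6 F_EXX = 54 ksi.
φR_n = 0.75 × 54 × 4.125 = 167.1 kip.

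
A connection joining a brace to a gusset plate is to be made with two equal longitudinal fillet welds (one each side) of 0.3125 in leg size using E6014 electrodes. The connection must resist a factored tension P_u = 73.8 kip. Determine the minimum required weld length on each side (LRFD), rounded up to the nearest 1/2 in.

L = 6.5 in on each side

E60XX → F_EXX = 60 ksi.
Throat t_e = 0.707 × 0.3125 = 0.2209 in.
φr_n = 0.75 × 0.6 × 60 × 0.2209 = 5.965 kip/in.
L_req = P_u / φr_n = 73.8 / 5.965 = 12.37 in total.
Per side: 12.37 / 2 = 6.186 in.
Round up → use L = 6.5 in on each side.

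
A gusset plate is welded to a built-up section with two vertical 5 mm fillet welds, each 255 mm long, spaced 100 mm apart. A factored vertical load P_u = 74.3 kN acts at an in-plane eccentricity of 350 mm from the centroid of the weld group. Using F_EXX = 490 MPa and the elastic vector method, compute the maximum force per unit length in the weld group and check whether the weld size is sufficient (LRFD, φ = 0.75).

Total weld length L_w = 510 mm. Treat welds as unit-width lines.
Polar moment about centroid: J = 2[d³/12 + d(b/2)²] = 2[255³/12 + 255×50²] = 4039000 mm³.
Direct shear f_v = P/L_w = 74.3×10³ / 510 = 145.7 N/mm (vertical).
Torsion M = P·e = 74.3×10³ × 350 = 26005000 N·mm.
Critical point at (x, y) = (50, 127.5) from centroid. f_tx = M·y/J = 821 N/mm; f_ty = M·x/J = 322 N/mm.
Resultant f_max = √[f_tx² + (f_v + f_ty)²] = √[821² + (145.7 + 322)²] = 944.8 N/mm.
Capacity per unit length: φr_n = 0.75 × 0.6 × 490 × (0.707 × 5) = 779.5 N/mm.
944.8 > 779.5 → NOT adequate.

f_max ≈ 945 N/mm; NOT adequate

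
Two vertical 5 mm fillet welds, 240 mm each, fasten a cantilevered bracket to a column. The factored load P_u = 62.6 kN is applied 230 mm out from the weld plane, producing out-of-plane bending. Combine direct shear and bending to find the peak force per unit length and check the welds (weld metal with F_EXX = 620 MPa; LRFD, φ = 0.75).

L_w = 2 × 240 = 480 mm; section modulus (unit throat) S = 2 × L²/6 = 19200 mm².
Direct shear f_v = P/L_w = 62.6×10³/480 = 130.4 N/mm.
Moment M = P × e = 62.6×10³ × 230 = 14398000 N·mm; bending f_b = M/S = 749.9 N/mm.
f_max = √(f_v² + f_b²) = √(130.4² + 749.9²) = 761.2 N/mm.
φr_n = 0.75 × 0.6 × 620 × (0.707 × 5) = 986.3 N/mm → adequate.

f_max ≈ 761 N/mm; adequate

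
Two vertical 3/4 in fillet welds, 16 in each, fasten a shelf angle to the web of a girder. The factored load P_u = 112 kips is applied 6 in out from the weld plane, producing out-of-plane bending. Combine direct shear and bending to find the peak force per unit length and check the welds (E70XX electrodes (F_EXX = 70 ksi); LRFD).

f_max ≈ 8.62 kip/in; adequate

L_w = 2 × 16 = 32 in; section modulus (unit throat) S = 2 × L²/6 = 85.33 in².
Direct shear f_v = P/L_w = 112/32 = 3.5 kip/in.
Moment M = P × e = 112 × 6 = 672 kip·in; bending f_b = M/S = 7.875 kip/in.
f_max = √(f_v² + f_b²) = √(3.5² + 7.875²) = 8.618 kip/in.
φr_n = 0.75 × 0.6 × 70 × (0.707 × 0.75) = 16.7 kip/in → adequate.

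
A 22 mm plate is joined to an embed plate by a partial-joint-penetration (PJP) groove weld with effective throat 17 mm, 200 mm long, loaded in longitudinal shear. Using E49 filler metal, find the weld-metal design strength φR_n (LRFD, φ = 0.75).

E49XX → F_EXX = 490 MPa.
Effective throat (given) t_e = 17 mm.
A_we = 17 × 200 = 3400 mm².
F_nw = 0.6 F_EXX = 294 MPa.
φR_n = 0.75 × 294 × 3400 × 10⁻³ = 749.7 kN.

φR_n ≈ 750 kN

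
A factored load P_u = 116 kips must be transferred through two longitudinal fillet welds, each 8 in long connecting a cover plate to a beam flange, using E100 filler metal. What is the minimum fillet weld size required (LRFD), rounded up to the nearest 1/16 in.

E100XX → F_EXX = 100 ksi.
Total weld length L = 16 in.
Required throat t_e = P_u / (φ × 0.6 F_EXX × L) = 116 / (0.75 × 0.6 × 100 × 16) = 0.1611 in.
Required leg w = t_e / 0.707 = 0.2279 in → use 1/4 in.

w = 1/4 in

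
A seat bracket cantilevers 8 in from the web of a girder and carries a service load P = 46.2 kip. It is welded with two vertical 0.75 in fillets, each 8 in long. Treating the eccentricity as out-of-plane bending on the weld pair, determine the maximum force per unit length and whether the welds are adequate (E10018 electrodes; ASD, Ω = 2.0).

E100XX → F_EXX = 100 ksi.
L_w = 2 × 8 = 16 in; section modulus (unit throat) S = 2 × L²/6 = 21.33 in².
Direct shear f_v = P/L_w = 46.2/16 = 2.888 kip/in.
Moment M = P × e = 46.2 × 8 = 369.6 kip·in; bending f_b = M/S = 17.33 kip/in.
f_max = √(f_v² + f_b²) = √(2.888² + 17.33²) = 17.56 kip/in.
r_n/Ω = (1/2.0) × 0.6 × 100 × (0.707 × 0.75) = 15.91 kip/in → NOT adequate.

f_max ≈ 17.6 kip/in; NOT adequate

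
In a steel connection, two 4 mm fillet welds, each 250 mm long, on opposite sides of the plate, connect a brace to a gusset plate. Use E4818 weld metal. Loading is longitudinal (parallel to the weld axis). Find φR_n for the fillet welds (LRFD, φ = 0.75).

E48XX → F_EXX = 480 MPa.
Effective throat t_e = 0.707 × 4 = 2.828 mm.
Total length L = 500 mm; A_we = 2.828 × 500 = 1414 mm².
F_nw = 0.6 F_EXX = 0.6 × 480 = 288 MPa.
φR_n = 0.75 × 288 × 1414 × 10⁻³ = 305.4 kN.

φR_n ≈ 305 kN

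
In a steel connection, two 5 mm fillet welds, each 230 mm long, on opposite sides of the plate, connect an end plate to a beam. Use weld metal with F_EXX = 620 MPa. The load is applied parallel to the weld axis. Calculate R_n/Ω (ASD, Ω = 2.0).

Effective throat t_e = 0.707 × 5 = 3.535 mm.
Total length L = 460 mm; A_we = 3.535 × 460 = 1626 mm².
F_nw = 0.6 F_EXX = 0.6 × 620 = 372 MPa.
R_n = 372 × 1626 × 10⁻³ = 604.9 kN; R_n/Ω = 604.9/2.0 = 302.5 kN.

R_n/Ω ≈ 302 kN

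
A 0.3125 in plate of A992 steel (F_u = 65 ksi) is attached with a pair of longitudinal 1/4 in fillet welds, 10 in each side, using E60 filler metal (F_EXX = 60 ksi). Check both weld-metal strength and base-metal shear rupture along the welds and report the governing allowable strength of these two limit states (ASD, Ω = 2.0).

R_n/Ω ≈ 63.6 kips (weld metal governs)

t_e = 0.707 × 0.25 = 0.1767 in; L = 20 in.
Weld metal: R_n/Ω = (1/2.0) × 0.6 × 60 × 0.1767 × 20 = 63.63 kips.
Base metal (shear rupture): R_n/Ω = (1/2.0) × 0.6 × 65 × 0.3125 × 20 = 121.9 kips.
Governing: weld metal.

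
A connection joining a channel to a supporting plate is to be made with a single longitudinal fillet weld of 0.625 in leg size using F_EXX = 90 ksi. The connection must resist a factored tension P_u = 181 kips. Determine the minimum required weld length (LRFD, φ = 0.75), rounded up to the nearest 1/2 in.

L = 10.5 in

Throat t_e = 0.707 × 0.625 = 0.4419 in.
φr_n = 0.75 × 0.6 × 90 × 0.4419 = 17.9 kips/in.
L_req = P_u / φr_n = 181 / 17.9 = 10.11 in total.
Round up → use L = 10.5 in.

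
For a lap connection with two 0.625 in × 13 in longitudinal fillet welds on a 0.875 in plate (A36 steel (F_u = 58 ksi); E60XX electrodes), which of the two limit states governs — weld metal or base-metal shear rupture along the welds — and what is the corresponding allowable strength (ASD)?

E60XX → F_EXX = 60 ksi.
t_e = 0.707 × 0.625 = 0.4419 in; L = 26 in.
Weld metal: R_n/Ω = (1/2.0) × 0.6 × 60 × 0.4419 × 26 = 206.8 kips.
Base metal (shear rupture): R_n/Ω = (1/2.0) × 0.6 × 58 × 0.875 × 26 = 395.8 kips.
Governing: weld metal.

R_n/Ω ≈ 207 kips (weld metal governs)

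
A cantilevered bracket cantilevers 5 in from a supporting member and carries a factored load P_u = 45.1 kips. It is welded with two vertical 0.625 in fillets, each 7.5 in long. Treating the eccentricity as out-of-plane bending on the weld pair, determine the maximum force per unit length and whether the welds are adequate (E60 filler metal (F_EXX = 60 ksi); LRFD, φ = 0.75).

L_w = 2 × 7.5 = 15 in; section modulus (unit throat) S = 2 × L²/6 = 18.75 in².
Direct shear f_v = P/L_w = 45.1/15 = 3.007 kip/in.
Moment M = P × e = 45.1 × 5 = 225.5 kip·in; bending f_b = M/S = 12.03 kip/in.
f_max = √(f_v² + f_b²) = √(3.007² + 12.03²) = 12.4 kip/in.
φr_n = 0.75 × 0.6 × 60 × (0.707 × 0.625) = 11.93 kip/in → NOT adequate.

f_max ≈ 12.4 kip/in; NOT adequate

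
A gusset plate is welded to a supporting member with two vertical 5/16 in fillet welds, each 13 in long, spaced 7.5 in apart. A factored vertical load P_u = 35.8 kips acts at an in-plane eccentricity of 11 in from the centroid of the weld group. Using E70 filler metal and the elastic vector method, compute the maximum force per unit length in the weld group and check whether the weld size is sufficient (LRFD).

f_max ≈ 4.87 kip/in; adequate

E70XX → F_EXX = 70 ksi.
Total weld length L_w = 26 in. Treat welds as unit-width lines.
Polar moment about centroid: J = 2[d³/12 + d(b/2)²] = 2[13³/12 + 13×3.75²] = 731.8 in³.
Direct shear f_v = P/L_w = 35.8 / 26 = 1.377 kip/in (vertical).
Torsion M = P·e = 35.8 × 11 = 393.8 kip·in.
Critical point at (x, y) = (3.75, 6.5) from centroid. f_tx = M·y/J = 3.498 kip/in; f_ty = M·x/J = 2.018 kip/in.
Resultant f_max = √[f_tx² + (f_v + f_ty)²] = √[3.498² + (1.377 + 2.018)²] = 4.874 kip/in.
Capacity per unit length: φr_n = 0.75 × 0.6 × 70 × (0.707 × 0.3125) = 6.96 kip/in.
4.874 ≤ 6.96 → adequate.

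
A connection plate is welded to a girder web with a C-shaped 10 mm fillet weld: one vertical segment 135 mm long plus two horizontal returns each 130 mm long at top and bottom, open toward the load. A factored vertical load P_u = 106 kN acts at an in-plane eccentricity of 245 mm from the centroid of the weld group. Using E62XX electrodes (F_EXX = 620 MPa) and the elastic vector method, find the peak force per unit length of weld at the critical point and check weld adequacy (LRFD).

f_max ≈ 1560 N/mm; adequate

Total weld length L_w = 395 mm. Treat welds as unit-width lines.
Centroid: x̄ = 2×130×65 / 395 = 42.78 mm from the vertical weld.
Polar moment about centroid: J = I_x + I_y = [135³/12 + 2×130×67.5²] + [135×42.78² + 2(130³/12 + 130×22.22²)] = 2131000 mm³.
Direct shear f_v = P/L_w = 106×10³ / 395 = 268.4 N/mm (vertical).
Torsion M = P·e = 106×10³ × 245 = 25970000 N·mm.
Critical point at (x, y) = (87.22, 67.5) from centroid. f_tx = M·y/J = 822.5 N/mm; f_ty = M·x/J = 1063 N/mm.
Resultant f_max = √[f_tx² + (f_v + f_ty)²] = √[822.5² + (268.4 + 1063)²] = 1565 N/mm.
Capacity per unit length: φr_n = 0.75 × 0.6 × 620 × (0.707 × 10) = 1973 N/mm.
1565 ≤ 1973 → adequate.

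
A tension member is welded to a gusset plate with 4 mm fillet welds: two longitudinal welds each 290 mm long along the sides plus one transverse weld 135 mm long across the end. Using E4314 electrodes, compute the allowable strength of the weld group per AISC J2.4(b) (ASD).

R_n/Ω ≈ 261 kN

E43XX → F_EXX = 430 MPa.
t_e = 0.707 × 4 = 2.828 mm.
R_nwl = 0.6 × 430 × 2.828 × 580 × 10⁻³ = 423.2 kN (longitudinal, 2 welds).
R_nwt = 0.6 × 430 × 2.828 × 135 × 10⁻³ = 98.5 kN (transverse, base value).
(i) R_nwl + R_nwt = 521.7 kN; (ii) 0.85 R_nwl + 1.5 R_nwt = 507.5 kN.
R_n = max = 521.7 kN [governs: (i)]; R_n/Ω = 260.8 kN.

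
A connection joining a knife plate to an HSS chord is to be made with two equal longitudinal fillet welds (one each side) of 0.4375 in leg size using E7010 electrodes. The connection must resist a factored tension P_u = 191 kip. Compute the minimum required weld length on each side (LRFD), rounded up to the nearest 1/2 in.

L = 10 in on each side

E70XX → F_EXX = 70 ksi.
Throat t_e = 0.707 × 0.4375 = 0.3093 in.
φr_n = 0.75 × 0.6 × 70 × 0.3093 = 9.743 kip/in.
L_req = P_u / φr_n = 191 / 9.743 = 19.6 in total.
Per side: 19.6 / 2 = 9.802 in.
Round up → use L = 10 in on each side.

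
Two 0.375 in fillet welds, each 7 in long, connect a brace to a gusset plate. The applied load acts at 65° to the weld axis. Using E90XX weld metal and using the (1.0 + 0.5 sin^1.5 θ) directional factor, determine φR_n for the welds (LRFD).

E90XX → F_EXX = 90 ksi.
t_e = 0.707 × 0.375 = 0.2651 in; A_we = 0.2651 × 14 = 3.712 in².
Directional factor: 1.0 + 0.5 sin^1.5(65°) = 1.431.
F_nw = 0.6 × 90 × 1.431 = 77.3 ksi.
φR_n = 0.75 × 77.3 × 3.712 = 215.2 kips.

φR_n ≈ 215 kips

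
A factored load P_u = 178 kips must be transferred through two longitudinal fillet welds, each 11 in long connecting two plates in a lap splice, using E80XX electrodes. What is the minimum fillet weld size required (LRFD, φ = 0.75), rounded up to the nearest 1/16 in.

w = 3/8 in

E80XX → F_EXX = 80 ksi.
Total weld length L = 22 in.
Required throat t_e = P_u / (φ × 0.6 F_EXX × L) = 178 / (0.75 × 0.6 × 80 × 22) = 0.2247 in.
Required leg w = t_e / 0.707 = 0.3179 in → use 3/8 in.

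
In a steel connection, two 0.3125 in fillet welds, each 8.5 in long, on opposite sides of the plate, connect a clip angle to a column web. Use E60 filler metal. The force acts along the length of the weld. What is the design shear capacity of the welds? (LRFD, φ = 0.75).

φR_n ≈ 101 kips

E60XX → F_EXX = 60 ksi.
Effective throat t_e = 0.707 × 0.3125 = 0.2209 in.
Total length L = 17 in; A_we = 0.2209 × 17 = 3.756 in².
F_nw = 0.6 F_EXX = 0.6 × 60 = 36 ksi.
φR_n = 0.75 × 36 × 3.756 = 101.4 kips.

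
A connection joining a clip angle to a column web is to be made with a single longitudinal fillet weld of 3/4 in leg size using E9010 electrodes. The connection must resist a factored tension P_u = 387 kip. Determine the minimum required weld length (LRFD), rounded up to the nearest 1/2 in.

L = 18.5 in

E90XX → F_EXX = 90 ksi.
Throat t_e = 0.707 × 0.75 = 0.5302 in.
φr_n = 0.75 × 0.6 × 90 × 0.5302 = 21.48 kip/in.
L_req = P_u / φr_n = 387 / 21.48 = 18.02 in total.
Round up → use L = 18.5 in.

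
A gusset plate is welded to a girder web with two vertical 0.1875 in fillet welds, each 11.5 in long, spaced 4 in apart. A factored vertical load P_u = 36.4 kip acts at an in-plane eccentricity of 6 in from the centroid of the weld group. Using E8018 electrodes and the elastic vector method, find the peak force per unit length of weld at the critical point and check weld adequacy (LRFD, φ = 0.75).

E80XX → F_EXX = 80 ksi.
Total weld length L_w = 23 in. Treat welds as unit-width lines.
Polar moment about centroid: J = 2[d³/12 + d(b/2)²] = 2[11.5³/12 + 11.5×2²] = 345.5 in³.
Direct shear f_v = P/L_w = 36.4 / 23 = 1.583 kip/in (vertical).
Torsion M = P·e = 36.4 × 6 = 218.4 kip·in.
Critical point at (x, y) = (2, 5.75) from centroid. f_tx = M·y/J = 3.635 kip/in; f_ty = M·x/J = 1.264 kip/in.
Resultant f_max = √[f_tx² + (f_v + f_ty)²] = √[3.635² + (1.583 + 1.264)²] = 4.617 kip/in.
Capacity per unit length: φr_n = 0.75 × 0.6 × 80 × (0.707 × 0.1875) = 4.772 kip/in.
4.617 ≤ 4.772 → adequate.

f_max ≈ 4.62 kip/in; adequate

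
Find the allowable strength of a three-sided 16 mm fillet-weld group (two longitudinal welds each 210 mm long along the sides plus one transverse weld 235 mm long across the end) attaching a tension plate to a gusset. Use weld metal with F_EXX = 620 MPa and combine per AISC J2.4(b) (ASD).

t_e = 0.707 × 16 = 11.31 mm.
R_nwl = 0.6 × 620 × 11.31 × 420 × 10⁻³ = 1767 kN (longitudinal, 2 welds).
R_nwt = 0.6 × 620 × 11.31 × 235 × 10⁻³ = 988.9 kN (transverse, base value).
(i) R_nwl + R_nwt = 2756 kN; (ii) 0.85 R_nwl + 1.5 R_nwt = 2986 kN.
R_n = max = 2986 kN [governs: (ii)]; R_n/Ω = 1493 kN.

R_n/Ω ≈ 1490 kN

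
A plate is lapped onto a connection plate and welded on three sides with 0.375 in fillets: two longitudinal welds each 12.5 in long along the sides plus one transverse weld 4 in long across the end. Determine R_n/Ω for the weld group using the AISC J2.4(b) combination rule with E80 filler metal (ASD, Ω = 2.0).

R_n/Ω ≈ 185 kip

E80XX → F_EXX = 80 ksi.
t_e = 0.707 × 0.375 = 0.2651 in.
R_nwl = 0.6 × 80 × 0.2651 × 25 = 318.1 kip (longitudinal, 2 welds).
R_nwt = 0.6 × 80 × 0.2651 × 4 = 50.9 kip (transverse, base value).
(i) R_nwl + R_nwt = 369.1 kip; (ii) 0.85 R_nwl + 1.5 R_nwt = 346.8 kip.
R_n = max = 369.1 kip [governs: (i)]; R_n/Ω = 184.5 kip.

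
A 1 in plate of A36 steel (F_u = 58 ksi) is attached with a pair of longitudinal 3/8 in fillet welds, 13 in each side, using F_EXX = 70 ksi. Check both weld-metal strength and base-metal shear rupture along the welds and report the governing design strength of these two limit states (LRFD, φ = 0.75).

t_e = 0.707 × 0.375 = 0.2651 in; L = 26 in.
Weld metal: φR_n = 0.75 × 0.6 × 70 × 0.2651 × 26 = 217.1 kips.
Base metal (shear rupture): φR_n = 0.75 × 0.6 × 58 × 1 × 26 = 678.6 kips.
Governing: weld metal.

φR_n ≈ 217 kips (weld metal governs)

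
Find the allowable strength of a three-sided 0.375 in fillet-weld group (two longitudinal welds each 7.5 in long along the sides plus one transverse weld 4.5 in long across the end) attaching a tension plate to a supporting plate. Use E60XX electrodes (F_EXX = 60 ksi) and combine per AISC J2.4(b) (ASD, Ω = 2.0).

t_e = 0.707 × 0.375 = 0.2651 in.
R_nwl = 0.6 × 60 × 0.2651 × 15 = 143.2 kips (longitudinal, 2 welds).
R_nwt = 0.6 × 60 × 0.2651 × 4.5 = 42.95 kips (transverse, base value).
(i) R_nwl + R_nwt = 186.1 kips; (ii) 0.85 R_nwl + 1.5 R_nwt = 186.1 kips.
R_n = max = 186.1 kips [governs: (ii)]; R_n/Ω = 93.06 kips.

R_n/Ω ≈ 93.1 kips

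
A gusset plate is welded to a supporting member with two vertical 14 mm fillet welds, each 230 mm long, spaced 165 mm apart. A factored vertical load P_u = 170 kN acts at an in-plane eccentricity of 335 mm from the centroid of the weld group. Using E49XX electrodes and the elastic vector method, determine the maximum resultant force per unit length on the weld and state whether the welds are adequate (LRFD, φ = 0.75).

f_max ≈ 1800 N/mm; adequate

E49XX → F_EXX = 490 MPa.
Total weld length L_w = 460 mm. Treat welds as unit-width lines.
Polar moment about centroid: J = 2[d³/12 + d(b/2)²] = 2[230³/12 + 230×82.5²] = 5159000 mm³.
Direct shear f_v = P/L_w = 170×10³ / 460 = 369.6 N/mm (vertical).
Torsion M = P·e = 170×10³ × 335 = 56950000 N·mm.
Critical point at (x, y) = (82.5, 115) from centroid. f_tx = M·y/J = 1270 N/mm; f_ty = M·x/J = 910.8 N/mm.
Resultant f_max = √[f_tx² + (f_v + f_ty)²] = √[1270² + (369.6 + 910.8)²] = 1803 N/mm.
Capacity per unit length: φr_n = 0.75 × 0.6 × 490 × (0.707 × 14) = 2183 N/mm.
1803 ≤ 2183 → adequate.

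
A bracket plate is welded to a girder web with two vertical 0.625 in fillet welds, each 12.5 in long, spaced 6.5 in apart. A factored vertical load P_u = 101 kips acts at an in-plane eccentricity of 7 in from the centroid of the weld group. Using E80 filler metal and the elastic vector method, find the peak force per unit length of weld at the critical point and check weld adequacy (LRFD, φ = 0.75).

E80XX → F_EXX = 80 ksi.
Total weld length L_w = 25 in. Treat welds as unit-width lines.
Polar moment about centroid: J = 2[d³/12 + d(b/2)²] = 2[12.5³/12 + 12.5×3.25²] = 589.6 in³.
Direct shear f_v = P/L_w = 101 / 25 = 4.04 kip/in (vertical).
Torsion M = P·e = 101 × 7 = 707 kip·in.
Critical point at (x, y) = (3.25, 6.25) from centroid. f_tx = M·y/J = 7.495 kip/in; f_ty = M·x/J = 3.897 kip/in.
Resultant f_max = √[f_tx² + (f_v + f_ty)²] = √[7.495² + (4.04 + 3.897)²] = 10.92 kip/in.
Capacity per unit length: φr_n = 0.75 × 0.6 × 80 × (0.707 × 0.625) = 15.91 kip/in.
10.92 ≤ 15.91 → adequate.

f_max ≈ 10.9 kip/in; adequate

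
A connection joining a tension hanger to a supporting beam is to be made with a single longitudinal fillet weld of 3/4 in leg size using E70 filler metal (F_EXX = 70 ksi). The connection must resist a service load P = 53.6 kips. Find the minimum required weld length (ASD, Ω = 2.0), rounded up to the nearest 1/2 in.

L = 5 in

Throat t_e = 0.707 × 0.75 = 0.5302 in.
r_n/Ω = (0.6 × 70 × 0.5302) / 2.0 = 11.14 kip/in.
L_req = P / (r_n/Ω) = 53.6 / 11.14 = 4.814 in total.
Round up → use L = 5 in.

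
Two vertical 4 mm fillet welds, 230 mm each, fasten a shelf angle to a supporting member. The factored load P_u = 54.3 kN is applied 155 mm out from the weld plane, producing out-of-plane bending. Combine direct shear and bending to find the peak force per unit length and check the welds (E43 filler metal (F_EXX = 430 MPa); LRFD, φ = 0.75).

L_w = 2 × 230 = 460 mm; section modulus (unit throat) S = 2 × L²/6 = 17630 mm².
Direct shear f_v = P/L_w = 54.3×10³/460 = 118 N/mm.
Moment M = P × e = 54.3×10³ × 155 = 8416500 N·mm; bending f_b = M/S = 477.3 N/mm.
f_max = √(f_v² + f_b²) = √(118² + 477.3²) = 491.7 N/mm.
φr_n = 0.75 × 0.6 × 430 × (0.707 × 4) = 547.2 N/mm → adequate.

f_max ≈ 492 N/mm; adequate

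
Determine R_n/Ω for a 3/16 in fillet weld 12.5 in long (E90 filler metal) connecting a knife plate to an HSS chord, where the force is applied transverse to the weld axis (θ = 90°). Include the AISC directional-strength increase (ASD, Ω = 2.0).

E90XX → F_EXX = 90 ksi.
t_e = 0.707 × 0.1875 = 0.1326 in; A_we = 0.1326 × 12.5 = 1.657 in².
Directional factor: 1.0 + 0.5 sin^1.5(90°) = 1.5.
F_nw = 0.6 × 90 × 1.5 = 81 ksi.
R_n/Ω = (81 × 1.657) / 2.0 = 67.11 kip.

R_n/Ω ≈ 67.1 kip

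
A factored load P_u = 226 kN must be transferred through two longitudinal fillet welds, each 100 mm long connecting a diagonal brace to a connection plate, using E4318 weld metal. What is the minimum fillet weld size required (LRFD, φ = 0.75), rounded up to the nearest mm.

E43XX → F_EXX = 430 MPa.
Total weld length L = 200 mm.
Required throat t_e = P_u / (φ × 0.6 F_EXX × L) = 226 / (0.75 × 0.6 × 430 × 200 × 10⁻³) = 5.84 mm.
Required leg w = t_e / 0.707 = 8.26 mm → use 9 mm.

w = 9 mm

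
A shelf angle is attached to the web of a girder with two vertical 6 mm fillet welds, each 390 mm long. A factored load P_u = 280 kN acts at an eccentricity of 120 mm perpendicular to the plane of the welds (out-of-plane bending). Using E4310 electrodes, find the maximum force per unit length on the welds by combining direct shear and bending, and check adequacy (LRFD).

E43XX → F_EXX = 430 MPa.
L_w = 2 × 390 = 780 mm; section modulus (unit throat) S = 2 × L²/6 = 50700 mm².
Direct shear f_v = P/L_w = 280×10³/780 = 359 N/mm.
Moment M = P × e = 280×10³ × 120 = 33600000 N·mm; bending f_b = M/S = 662.7 N/mm.
f_max = √(f_v² + f_b²) = √(359² + 662.7²) = 753.7 N/mm.
φr_n = 0.75 × 0.6 × 430 × (0.707 × 6) = 820.8 N/mm → adequate.

f_max ≈ 754 N/mm; adequate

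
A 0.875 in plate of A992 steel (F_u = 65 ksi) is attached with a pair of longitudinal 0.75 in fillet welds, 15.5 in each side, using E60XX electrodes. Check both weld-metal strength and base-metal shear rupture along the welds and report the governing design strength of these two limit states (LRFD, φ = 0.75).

φR_n ≈ 444 kips (weld metal governs)

E60XX → F_EXX = 60 ksi.
t_e = 0.707 × 0.75 = 0.5302 in; L = 31 in.
Weld metal: φR_n = 0.75 × 0.6 × 60 × 0.5302 × 31 = 443.8 kips.
Base metal (shear rupture): φR_n = 0.75 × 0.6 × 65 × 0.875 × 31 = 793.4 kips.
Governing: weld metal.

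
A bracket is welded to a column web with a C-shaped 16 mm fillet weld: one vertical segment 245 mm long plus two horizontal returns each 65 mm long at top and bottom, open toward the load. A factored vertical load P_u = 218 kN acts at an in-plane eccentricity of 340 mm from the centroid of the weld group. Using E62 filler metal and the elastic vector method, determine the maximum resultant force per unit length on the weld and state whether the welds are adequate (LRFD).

E62XX → F_EXX = 620 MPa.
Total weld length L_w = 375 mm. Treat welds as unit-width lines.
Centroid: x̄ = 2×65×32.5 / 375 = 11.27 mm from the vertical weld.
Polar moment about centroid: J = I_x + I_y = [245³/12 + 2×65×122.5²] + [245×11.27² + 2(65³/12 + 65×21.23²)] = 3312000 mm³.
Direct shear f_v = P/L_w = 218×10³ / 375 = 581.3 N/mm (vertical).
Torsion M = P·e = 218×10³ × 340 = 74120000 N·mm.
Critical point at (x, y) = (53.73, 122.5) from centroid. f_tx = M·y/J = 2742 N/mm; f_ty = M·x/J = 1203 N/mm.
Resultant f_max = √[f_tx² + (f_v + f_ty)²] = √[2742² + (581.3 + 1203)²] = 3271 N/mm.
Capacity per unit length: φr_n = 0.75 × 0.6 × 620 × (0.707 × 16) = 3156 N/mm.
3271 > 3156 → NOT adequate.

f_max ≈ 3270 N/mm; NOT adequate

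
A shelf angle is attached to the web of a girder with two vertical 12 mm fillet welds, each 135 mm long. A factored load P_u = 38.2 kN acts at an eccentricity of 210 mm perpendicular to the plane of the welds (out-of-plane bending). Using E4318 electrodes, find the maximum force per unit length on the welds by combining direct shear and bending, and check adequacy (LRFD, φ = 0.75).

f_max ≈ 1330 N/mm; adequate

E43XX → F_EXX = 430 MPa.
L_w = 2 × 135 = 270 mm; section modulus (unit throat) S = 2 × L²/6 = 6075 mm².
Direct shear f_v = P/L_w = 38.2×10³/270 = 141.5 N/mm.
Moment M = P × e = 38.2×10³ × 210 = 8022000 N·mm; bending f_b = M/S = 1320 N/mm.
f_max = √(f_v² + f_b²) = √(141.5² + 1320²) = 1328 N/mm.
φr_n = 0.75 × 0.6 × 430 × (0.707 × 12) = 1642 N/mm → adequate.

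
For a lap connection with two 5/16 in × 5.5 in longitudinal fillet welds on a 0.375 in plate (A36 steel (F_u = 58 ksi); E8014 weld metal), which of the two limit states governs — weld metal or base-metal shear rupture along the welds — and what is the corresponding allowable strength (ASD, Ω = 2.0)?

R_n/Ω ≈ 58.3 kips (weld metal governs)

E80XX → F_EXX = 80 ksi.
t_e = 0.707 × 0.3125 = 0.2209 in; L = 11 in.
Weld metal: R_n/Ω = (1/2.0) × 0.6 × 80 × 0.2209 × 11 = 58.33 kips.
Base metal (shear rupture): R_n/Ω = (1/2.0) × 0.6 × 58 × 0.375 × 11 = 71.77 kips.
Governing: weld metal.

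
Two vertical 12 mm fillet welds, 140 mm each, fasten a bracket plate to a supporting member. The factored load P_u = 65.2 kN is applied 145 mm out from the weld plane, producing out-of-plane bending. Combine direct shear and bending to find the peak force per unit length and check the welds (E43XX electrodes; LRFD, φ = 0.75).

f_max ≈ 1470 N/mm; adequate

E43XX → F_EXX = 430 MPa.
L_w = 2 × 140 = 280 mm; section modulus (unit throat) S = 2 × L²/6 = 6533 mm².
Direct shear f_v = P/L_w = 65.2×10³/280 = 232.9 N/mm.
Moment M = P × e = 65.2×10³ × 145 = 9454000 N·mm; bending f_b = M/S = 1447 N/mm.
f_max = √(f_v² + f_b²) = √(232.9² + 1447²) = 1466 N/mm.
φr_n = 0.75 × 0.6 × 430 × (0.707 × 12) = 1642 N/mm → adequate.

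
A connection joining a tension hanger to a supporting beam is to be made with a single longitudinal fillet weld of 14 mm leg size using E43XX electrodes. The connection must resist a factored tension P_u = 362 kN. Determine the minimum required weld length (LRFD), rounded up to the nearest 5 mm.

E43XX → F_EXX = 430 MPa.
Throat t_e = 0.707 × 14 = 9.898 mm.
φr_n = 0.75 × 0.6 × 430 × 9.898 × 10⁻³ = 1.915 kN/mm.
L_req = P_u / φr_n = 362 / 1.915 = 189 mm total.
Round up → use L = 190 mm.

L = 190 mm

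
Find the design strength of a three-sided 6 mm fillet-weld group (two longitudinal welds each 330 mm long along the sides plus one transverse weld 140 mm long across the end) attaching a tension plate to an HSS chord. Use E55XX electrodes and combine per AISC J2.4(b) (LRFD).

φR_n ≈ 840 kN

E55XX → F_EXX = 550 MPa.
t_e = 0.707 × 6 = 4.242 mm.
R_nwl = 0.6 × 550 × 4.242 × 660 × 10⁻³ = 923.9 kN (longitudinal, 2 welds).
R_nwt = 0.6 × 550 × 4.242 × 140 × 10⁻³ = 196 kN (transverse, base value).
(i) R_nwl + R_nwt = 1120 kN; (ii) 0.85 R_nwl + 1.5 R_nwt = 1079 kN.
R_n = max = 1120 kN [governs: (i)]; φR_n = 839.9 kN.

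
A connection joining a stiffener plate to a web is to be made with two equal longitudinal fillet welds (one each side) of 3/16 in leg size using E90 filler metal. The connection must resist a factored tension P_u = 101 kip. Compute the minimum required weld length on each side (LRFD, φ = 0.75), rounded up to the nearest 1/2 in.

E90XX → F_EXX = 90 ksi.
Throat t_e = 0.707 × 0.1875 = 0.1326 in.
φr_n = 0.75 × 0.6 × 90 × 0.1326 = 5.369 kip/in.
L_req = P_u / φr_n = 101 / 5.369 = 18.81 in total.
Per side: 18.81 / 2 = 9.406 in.
Round up → use L = 9.5 in on each side.

L = 9.5 in on each side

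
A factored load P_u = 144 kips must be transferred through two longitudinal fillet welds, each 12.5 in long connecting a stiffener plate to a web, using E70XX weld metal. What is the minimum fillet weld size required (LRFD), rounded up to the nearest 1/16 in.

E70XX → F_EXX = 70 ksi.
Total weld length L = 25 in.
Required throat t_e = P_u / (φ × 0.6 F_EXX × L) = 144 / (0.75 × 0.6 × 70 × 25) = 0.1829 in.
Required leg w = t_e / 0.707 = 0.2586 in → use 5/16 in.

w = 5/16 in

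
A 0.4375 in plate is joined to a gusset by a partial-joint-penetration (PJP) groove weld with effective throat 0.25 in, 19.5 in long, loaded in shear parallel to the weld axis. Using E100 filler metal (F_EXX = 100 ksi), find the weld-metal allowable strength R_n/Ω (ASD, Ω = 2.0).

R_n/Ω ≈ 146 kip

Effective throat (given) t_e = 0.25 in.
A_we = 0.25 × 19.5 = 4.875 in².
F_nw = 0.6 F_EXX = 60 ksi.
R_n/Ω = (60 × 4.875) / 2.0 = 146.2 kip.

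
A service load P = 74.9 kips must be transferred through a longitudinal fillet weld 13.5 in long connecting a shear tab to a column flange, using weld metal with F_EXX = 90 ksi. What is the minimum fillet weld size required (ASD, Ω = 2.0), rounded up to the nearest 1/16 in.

Total weld length L = 13.5 in.
Required throat t_e = P × Ω / (0.6 F_EXX × L) = 74.9 × 2.0 / (0.6 × 90 × 13.5) = 0.2055 in.
Required leg w = t_e / 0.707 = 0.2906 in → use 5/16 in.

w = 5/16 in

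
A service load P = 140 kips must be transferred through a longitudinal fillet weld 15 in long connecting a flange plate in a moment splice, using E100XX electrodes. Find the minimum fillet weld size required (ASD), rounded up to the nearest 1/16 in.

E100XX → F_EXX = 100 ksi.
Total weld length L = 15 in.
Required throat t_e = P × Ω / (0.6 F_EXX × L) = 140 × 2.0 / (0.6 × 100 × 15) = 0.3111 in.
Required leg w = t_e / 0.707 = 0.44 in → use 1/2 in.

w = 1/2 in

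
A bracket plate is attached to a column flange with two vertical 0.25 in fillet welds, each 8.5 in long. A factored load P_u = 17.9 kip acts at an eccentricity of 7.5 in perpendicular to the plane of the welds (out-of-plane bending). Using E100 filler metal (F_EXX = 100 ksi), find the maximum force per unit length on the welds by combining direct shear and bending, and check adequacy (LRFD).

L_w = 2 × 8.5 = 17 in; section modulus (unit throat) S = 2 × L²/6 = 24.08 in².
Direct shear f_v = P/L_w = 17.9/17 = 1.053 kip/in.
Moment M = P × e = 17.9 × 7.5 = 134.25 kip·in; bending f_b = M/S = 5.574 kip/in.
f_max = √(f_v² + f_b²) = √(1.053² + 5.574²) = 5.673 kip/in.
φr_n = 0.75 × 0.6 × 100 × (0.707 × 0.25) = 7.954 kip/in → adequate.

f_max ≈ 5.67 kip/in; adequate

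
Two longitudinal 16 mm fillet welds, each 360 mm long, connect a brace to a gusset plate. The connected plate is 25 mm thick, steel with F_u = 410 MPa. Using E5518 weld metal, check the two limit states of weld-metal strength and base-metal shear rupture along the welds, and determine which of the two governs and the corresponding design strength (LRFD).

φR_n ≈ 2020 kN (weld metal governs)

E55XX → F_EXX = 550 MPa.
t_e = 0.707 × 16 = 11.31 mm; L = 720 mm.
Weld metal: φR_n = 0.75 × 0.6 × 550 × 11.31 × 720 × 10⁻³ = 2016 kN.
Base metal (shear rupture): φR_n = 0.75 × 0.6 × 410 × 25 × 720 × 10⁻³ = 3321 kN.
Governing: weld metal.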